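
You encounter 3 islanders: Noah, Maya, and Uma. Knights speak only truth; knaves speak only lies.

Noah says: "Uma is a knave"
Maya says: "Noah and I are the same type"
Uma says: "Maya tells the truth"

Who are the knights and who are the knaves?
Noah is a knight.
Maya is a knave.
Uma is a knave.

Verification:
- Noah (knight) says "Uma is a knave" - this is TRUE because Uma is a knave.
- Maya (knave) says "Noah and I are the same type" - this is FALSE (a lie) because Maya is a knave and Noah is a knight.
- Uma (knave) says "Maya tells the truth" - this is FALSE (a lie) because Maya is a knave.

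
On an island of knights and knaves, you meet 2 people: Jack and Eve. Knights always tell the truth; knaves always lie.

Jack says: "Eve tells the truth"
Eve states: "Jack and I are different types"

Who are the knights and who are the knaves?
Jack is a knave.
Eve is a knave.

Verification:
- Jack (knave) says "Eve tells the truth" - this is FALSE (a lie) because Eve is a knave.
- Eve (knave) says "Jack and I are different types" - this is FALSE (a lie) because Eve is a knave and Jack is a knave.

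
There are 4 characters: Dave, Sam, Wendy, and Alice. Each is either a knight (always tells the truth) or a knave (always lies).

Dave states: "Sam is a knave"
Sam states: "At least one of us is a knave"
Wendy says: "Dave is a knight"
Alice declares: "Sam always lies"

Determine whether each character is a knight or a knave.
Dave is a knave.
Sam is a knight.
Wendy is a knave.
Alice is a knave.

Verification:
- Dave (knave) says "Sam is a knave" - this is FALSE (a lie) because Sam is a knight.
- Sam (knight) says "At least one of us is a knave" - this is TRUE because Dave, Wendy, and Alice are knaves.
- Wendy (knave) says "Dave is a knight" - this is FALSE (a lie) because Dave is a knave.
- Alice (knave) says "Sam always lies" - this is FALSE (a lie) because Sam is a knight.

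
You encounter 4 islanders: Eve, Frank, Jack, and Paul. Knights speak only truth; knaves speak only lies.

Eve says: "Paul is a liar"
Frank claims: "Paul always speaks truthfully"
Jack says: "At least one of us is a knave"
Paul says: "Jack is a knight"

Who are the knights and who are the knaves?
Eve is a knave.
Frank is a knight.
Jack is a knight.
Paul is a knight.

Verification:
- Eve (knave) says "Paul is a liar" - this is FALSE (a lie) because Paul is a knight.
- Frank (knight) says "Paul always speaks truthfully" - this is TRUE because Paul is a knight.
- Jack (knight) says "At least one of us is a knave" - this is TRUE because Eve is a knave.
- Paul (knight) says "Jack is a knight" - this is TRUE because Jack is a knight.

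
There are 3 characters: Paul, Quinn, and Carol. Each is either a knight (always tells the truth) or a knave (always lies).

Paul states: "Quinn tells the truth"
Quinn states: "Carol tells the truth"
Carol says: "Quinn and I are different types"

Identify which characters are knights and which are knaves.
Paul is a knave.
Quinn is a knave.
Carol is a knave.

Verification:
- Paul (knave) says "Quinn tells the truth" - this is FALSE (a lie) because Quinn is a knave.
- Quinn (knave) says "Carol tells the truth" - this is FALSE (a lie) because Carol is a knave.
- Carol (knave) says "Quinn and I are different types" - this is FALSE (a lie) because Carol is a knave and Quinn is a knave.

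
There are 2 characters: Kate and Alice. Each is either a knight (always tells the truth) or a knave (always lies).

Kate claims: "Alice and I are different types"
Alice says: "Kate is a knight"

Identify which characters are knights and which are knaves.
Kate is a knave.
Alice is a knave.

Verification:
- Kate (knave) says "Alice and I are different types" - this is FALSE (a lie) because Kate is a knave and Alice is a knave.
- Alice (knave) says "Kate is a knight" - this is FALSE (a lie) because Kate is a knave.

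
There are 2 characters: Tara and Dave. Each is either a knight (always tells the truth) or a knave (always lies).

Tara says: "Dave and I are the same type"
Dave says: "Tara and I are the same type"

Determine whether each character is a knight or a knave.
Tara is a knight.
Dave is a knight.

Verification:
- Tara (knight) says "Dave and I are the same type" - this is TRUE because Tara is a knight and Dave is a knight.
- Dave (knight) says "Tara and I are the same type" - this is TRUE because Dave is a knight and Tara is a knight.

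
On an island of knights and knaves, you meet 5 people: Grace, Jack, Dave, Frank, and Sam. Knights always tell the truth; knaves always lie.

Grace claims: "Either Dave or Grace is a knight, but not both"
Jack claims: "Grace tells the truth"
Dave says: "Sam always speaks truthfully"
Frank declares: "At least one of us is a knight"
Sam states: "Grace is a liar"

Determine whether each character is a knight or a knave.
Grace is a knight.
Jack is a knight.
Dave is a knave.
Frank is a knight.
Sam is a knave.

Verification:
- Grace (knight) says "Either Dave or Grace is a knight, but not both" - this is TRUE because Dave is a knave and Grace is a knight.
- Jack (knight) says "Grace tells the truth" - this is TRUE because Grace is a knight.
- Dave (knave) says "Sam always speaks truthfully" - this is FALSE (a lie) because Sam is a knave.
- Frank (knight) says "At least one of us is a knight" - this is TRUE because Grace, Jack, and Frank are knights.
- Sam (knave) says "Grace is a liar" - this is FALSE (a lie) because Grace is a knight.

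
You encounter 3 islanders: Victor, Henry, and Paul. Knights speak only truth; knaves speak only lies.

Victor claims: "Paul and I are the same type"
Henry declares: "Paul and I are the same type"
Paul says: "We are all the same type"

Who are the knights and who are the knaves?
Victor is a knight.
Henry is a knight.
Paul is a knight.

Verification:
- Victor (knight) says "Paul and I are the same type" - this is TRUE because Victor is a knight and Paul is a knight.
- Henry (knight) says "Paul and I are the same type" - this is TRUE because Henry is a knight and Paul is a knight.
- Paul (knight) says "We are all the same type" - this is TRUE because Victor, Henry, and Paul are knights.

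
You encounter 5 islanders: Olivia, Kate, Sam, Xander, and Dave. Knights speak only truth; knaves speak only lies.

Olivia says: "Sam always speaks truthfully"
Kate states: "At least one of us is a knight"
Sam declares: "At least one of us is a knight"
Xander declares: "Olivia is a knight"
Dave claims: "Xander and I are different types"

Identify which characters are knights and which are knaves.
Olivia is a knave.
Kate is a knave.
Sam is a knave.
Xander is a knave.
Dave is a knave.

Verification:
- Olivia (knave) says "Sam always speaks truthfully" - this is FALSE (a lie) because Sam is a knave.
- Kate (knave) says "At least one of us is a knight" - this is FALSE (a lie) because no one is a knight.
- Sam (knave) says "At least one of us is a knight" - this is FALSE (a lie) because no one is a knight.
- Xander (knave) says "Olivia is a knight" - this is FALSE (a lie) because Olivia is a knave.
- Dave (knave) says "Xander and I are different types" - this is FALSE (a lie) because Dave is a knave and Xander is a knave.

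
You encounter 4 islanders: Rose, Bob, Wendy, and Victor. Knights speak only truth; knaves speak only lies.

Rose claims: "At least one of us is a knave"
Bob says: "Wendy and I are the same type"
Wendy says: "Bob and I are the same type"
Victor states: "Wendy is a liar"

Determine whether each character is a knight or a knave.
Rose is a knight.
Bob is a knight.
Wendy is a knight.
Victor is a knave.

Verification:
- Rose (knight) says "At least one of us is a knave" - this is TRUE because Victor is a knave.
- Bob (knight) says "Wendy and I are the same type" - this is TRUE because Bob is a knight and Wendy is a knight.
- Wendy (knight) says "Bob and I are the same type" - this is TRUE because Wendy is a knight and Bob is a knight.
- Victor (knave) says "Wendy is a liar" - this is FALSE (a lie) because Wendy is a knight.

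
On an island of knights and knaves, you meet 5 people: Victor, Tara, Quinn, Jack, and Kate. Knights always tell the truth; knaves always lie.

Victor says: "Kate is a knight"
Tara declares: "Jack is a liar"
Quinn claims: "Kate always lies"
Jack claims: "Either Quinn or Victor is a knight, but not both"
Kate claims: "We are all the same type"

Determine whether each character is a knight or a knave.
Victor is a knave.
Tara is a knave.
Quinn is a knight.
Jack is a knight.
Kate is a knave.

Verification:
- Victor (knave) says "Kate is a knight" - this is FALSE (a lie) because Kate is a knave.
- Tara (knave) says "Jack is a liar" - this is FALSE (a lie) because Jack is a knight.
- Quinn (knight) says "Kate always lies" - this is TRUE because Kate is a knave.
- Jack (knight) says "Either Quinn or Victor is a knight, but not both" - this is TRUE because Quinn is a knight and Victor is a knave.
- Kate (knave) says "We are all the same type" - this is FALSE (a lie) because Quinn and Jack are knights and Victor, Tara, and Kate are knaves.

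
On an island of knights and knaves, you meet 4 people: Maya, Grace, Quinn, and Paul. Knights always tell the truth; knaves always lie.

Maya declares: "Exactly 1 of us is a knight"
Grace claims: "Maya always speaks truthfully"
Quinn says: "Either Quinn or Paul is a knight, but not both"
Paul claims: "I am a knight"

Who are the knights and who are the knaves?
Maya is a knave.
Grace is a knave.
Quinn is a knave.
Paul is a knave.

Verification:
- Maya (knave) says "Exactly 1 of us is a knight" - this is FALSE (a lie) because there are 0 knights.
- Grace (knave) says "Maya always speaks truthfully" - this is FALSE (a lie) because Maya is a knave.
- Quinn (knave) says "Either Quinn or Paul is a knight, but not both" - this is FALSE (a lie) because Quinn is a knave and Paul is a knave.
- Paul (knave) says "I am a knight" - this is FALSE (a lie) because Paul is a knave.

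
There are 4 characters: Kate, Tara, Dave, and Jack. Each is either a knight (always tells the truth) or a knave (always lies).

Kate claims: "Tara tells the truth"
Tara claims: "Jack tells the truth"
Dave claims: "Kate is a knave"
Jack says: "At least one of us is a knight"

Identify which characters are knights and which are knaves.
Kate is a knight.
Tara is a knight.
Dave is a knave.
Jack is a knight.

Verification:
- Kate (knight) says "Tara tells the truth" - this is TRUE because Tara is a knight.
- Tara (knight) says "Jack tells the truth" - this is TRUE because Jack is a knight.
- Dave (knave) says "Kate is a knave" - this is FALSE (a lie) because Kate is a knight.
- Jack (knight) says "At least one of us is a knight" - this is TRUE because Kate, Tara, and Jack are knights.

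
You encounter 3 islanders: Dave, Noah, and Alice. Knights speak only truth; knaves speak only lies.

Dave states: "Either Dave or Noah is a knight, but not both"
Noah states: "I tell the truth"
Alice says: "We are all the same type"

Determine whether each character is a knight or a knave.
Dave is a knight.
Noah is a knave.
Alice is a knave.

Verification:
- Dave (knight) says "Either Dave or Noah is a knight, but not both" - this is TRUE because Dave is a knight and Noah is a knave.
- Noah (knave) says "I tell the truth" - this is FALSE (a lie) because Noah is a knave.
- Alice (knave) says "We are all the same type" - this is FALSE (a lie) because Dave is a knight and Noah and Alice are knaves.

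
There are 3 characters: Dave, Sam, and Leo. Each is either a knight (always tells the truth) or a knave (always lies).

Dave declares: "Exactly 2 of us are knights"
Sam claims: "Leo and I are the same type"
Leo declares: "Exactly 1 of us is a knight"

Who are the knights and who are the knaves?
Dave is a knave.
Sam is a knave.
Leo is a knight.

Verification:
- Dave (knave) says "Exactly 2 of us are knights" - this is FALSE (a lie) because there are 1 knights.
- Sam (knave) says "Leo and I are the same type" - this is FALSE (a lie) because Sam is a knave and Leo is a knight.
- Leo (knight) says "Exactly 1 of us is a knight" - this is TRUE because there are 1 knights.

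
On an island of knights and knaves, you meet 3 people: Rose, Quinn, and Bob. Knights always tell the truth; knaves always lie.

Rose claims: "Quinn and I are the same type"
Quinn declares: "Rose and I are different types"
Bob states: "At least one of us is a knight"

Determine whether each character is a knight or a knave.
Rose is a knave.
Quinn is a knight.
Bob is a knight.

Verification:
- Rose (knave) says "Quinn and I are the same type" - this is FALSE (a lie) because Rose is a knave and Quinn is a knight.
- Quinn (knight) says "Rose and I are different types" - this is TRUE because Quinn is a knight and Rose is a knave.
- Bob (knight) says "At least one of us is a knight" - this is TRUE because Quinn and Bob are knights.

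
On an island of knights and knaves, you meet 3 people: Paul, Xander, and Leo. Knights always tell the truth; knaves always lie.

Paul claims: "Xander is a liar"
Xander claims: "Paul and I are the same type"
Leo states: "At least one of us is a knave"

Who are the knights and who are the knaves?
Paul is a knight.
Xander is a knave.
Leo is a knight.

Verification:
- Paul (knight) says "Xander is a liar" - this is TRUE because Xander is a knave.
- Xander (knave) says "Paul and I are the same type" - this is FALSE (a lie) because Xander is a knave and Paul is a knight.
- Leo (knight) says "At least one of us is a knave" - this is TRUE because Xander is a knave.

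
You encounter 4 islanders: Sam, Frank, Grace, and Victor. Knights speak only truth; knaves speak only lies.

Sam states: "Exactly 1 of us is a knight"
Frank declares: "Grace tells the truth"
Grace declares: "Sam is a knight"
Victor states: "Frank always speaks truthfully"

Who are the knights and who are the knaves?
Sam is a knave.
Frank is a knave.
Grace is a knave.
Victor is a knave.

Verification:
- Sam (knave) says "Exactly 1 of us is a knight" - this is FALSE (a lie) because there are 0 knights.
- Frank (knave) says "Grace tells the truth" - this is FALSE (a lie) because Grace is a knave.
- Grace (knave) says "Sam is a knight" - this is FALSE (a lie) because Sam is a knave.
- Victor (knave) says "Frank always speaks truthfully" - this is FALSE (a lie) because Frank is a knave.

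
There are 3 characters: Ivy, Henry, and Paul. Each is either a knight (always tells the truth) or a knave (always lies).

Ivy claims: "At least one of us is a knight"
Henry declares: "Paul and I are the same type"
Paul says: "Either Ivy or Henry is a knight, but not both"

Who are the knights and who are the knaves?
Ivy is a knight.
Henry is a knave.
Paul is a knight.

Verification:
- Ivy (knight) says "At least one of us is a knight" - this is TRUE because Ivy and Paul are knights.
- Henry (knave) says "Paul and I are the same type" - this is FALSE (a lie) because Henry is a knave and Paul is a knight.
- Paul (knight) says "Either Ivy or Henry is a knight, but not both" - this is TRUE because Ivy is a knight and Henry is a knave.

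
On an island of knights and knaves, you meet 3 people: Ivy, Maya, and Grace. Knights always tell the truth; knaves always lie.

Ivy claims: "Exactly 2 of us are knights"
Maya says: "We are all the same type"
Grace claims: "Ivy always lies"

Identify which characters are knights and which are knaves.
Ivy is a knave.
Maya is a knave.
Grace is a knight.

Verification:
- Ivy (knave) says "Exactly 2 of us are knights" - this is FALSE (a lie) because there are 1 knights.
- Maya (knave) says "We are all the same type" - this is FALSE (a lie) because Grace is a knight and Ivy and Maya are knaves.
- Grace (knight) says "Ivy always lies" - this is TRUE because Ivy is a knave.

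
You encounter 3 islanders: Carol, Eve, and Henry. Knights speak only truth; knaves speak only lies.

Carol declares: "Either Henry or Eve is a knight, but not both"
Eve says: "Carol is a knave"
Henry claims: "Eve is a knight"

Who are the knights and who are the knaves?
Carol is a knave.
Eve is a knight.
Henry is a knight.

Verification:
- Carol (knave) says "Either Henry or Eve is a knight, but not both" - this is FALSE (a lie) because Henry is a knight and Eve is a knight.
- Eve (knight) says "Carol is a knave" - this is TRUE because Carol is a knave.
- Henry (knight) says "Eve is a knight" - this is TRUE because Eve is a knight.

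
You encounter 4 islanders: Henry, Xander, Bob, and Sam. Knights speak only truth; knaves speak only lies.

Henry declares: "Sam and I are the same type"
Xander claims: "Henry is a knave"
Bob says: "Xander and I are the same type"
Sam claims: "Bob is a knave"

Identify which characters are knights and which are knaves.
Henry is a knave.
Xander is a knight.
Bob is a knave.
Sam is a knight.

Verification:
- Henry (knave) says "Sam and I are the same type" - this is FALSE (a lie) because Henry is a knave and Sam is a knight.
- Xander (knight) says "Henry is a knave" - this is TRUE because Henry is a knave.
- Bob (knave) says "Xander and I are the same type" - this is FALSE (a lie) because Bob is a knave and Xander is a knight.
- Sam (knight) says "Bob is a knave" - this is TRUE because Bob is a knave.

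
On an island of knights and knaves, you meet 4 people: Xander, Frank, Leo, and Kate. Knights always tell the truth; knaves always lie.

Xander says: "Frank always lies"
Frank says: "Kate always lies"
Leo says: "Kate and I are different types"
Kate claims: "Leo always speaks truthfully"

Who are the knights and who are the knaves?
Xander is a knave.
Frank is a knight.
Leo is a knave.
Kate is a knave.

Verification:
- Xander (knave) says "Frank always lies" - this is FALSE (a lie) because Frank is a knight.
- Frank (knight) says "Kate always lies" - this is TRUE because Kate is a knave.
- Leo (knave) says "Kate and I are different types" - this is FALSE (a lie) because Leo is a knave and Kate is a knave.
- Kate (knave) says "Leo always speaks truthfully" - this is FALSE (a lie) because Leo is a knave.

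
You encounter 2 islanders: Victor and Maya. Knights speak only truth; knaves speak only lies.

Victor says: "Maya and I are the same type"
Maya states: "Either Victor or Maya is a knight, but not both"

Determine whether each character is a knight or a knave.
Victor is a knave.
Maya is a knight.

Verification:
- Victor (knave) says "Maya and I are the same type" - this is FALSE (a lie) because Victor is a knave and Maya is a knight.
- Maya (knight) says "Either Victor or Maya is a knight, but not both" - this is TRUE because Victor is a knave and Maya is a knight.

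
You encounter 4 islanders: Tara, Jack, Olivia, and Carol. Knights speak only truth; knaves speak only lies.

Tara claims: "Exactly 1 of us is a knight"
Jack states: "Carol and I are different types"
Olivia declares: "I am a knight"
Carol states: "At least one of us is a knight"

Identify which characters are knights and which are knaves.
Tara is a knave.
Jack is a knave.
Olivia is a knave.
Carol is a knave.

Verification:
- Tara (knave) says "Exactly 1 of us is a knight" - this is FALSE (a lie) because there are 0 knights.
- Jack (knave) says "Carol and I are different types" - this is FALSE (a lie) because Jack is a knave and Carol is a knave.
- Olivia (knave) says "I am a knight" - this is FALSE (a lie) because Olivia is a knave.
- Carol (knave) says "At least one of us is a knight" - this is FALSE (a lie) because no one is a knight.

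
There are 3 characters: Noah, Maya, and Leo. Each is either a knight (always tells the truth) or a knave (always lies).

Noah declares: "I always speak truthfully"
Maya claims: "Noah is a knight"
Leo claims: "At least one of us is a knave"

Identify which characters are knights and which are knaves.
Noah is a knave.
Maya is a knave.
Leo is a knight.

Verification:
- Noah (knave) says "I always speak truthfully" - this is FALSE (a lie) because Noah is a knave.
- Maya (knave) says "Noah is a knight" - this is FALSE (a lie) because Noah is a knave.
- Leo (knight) says "At least one of us is a knave" - this is TRUE because Noah and Maya are knaves.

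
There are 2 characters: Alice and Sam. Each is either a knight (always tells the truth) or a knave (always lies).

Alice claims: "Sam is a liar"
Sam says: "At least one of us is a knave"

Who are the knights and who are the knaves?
Alice is a knave.
Sam is a knight.

Verification:
- Alice (knave) says "Sam is a liar" - this is FALSE (a lie) because Sam is a knight.
- Sam (knight) says "At least one of us is a knave" - this is TRUE because Alice is a knave.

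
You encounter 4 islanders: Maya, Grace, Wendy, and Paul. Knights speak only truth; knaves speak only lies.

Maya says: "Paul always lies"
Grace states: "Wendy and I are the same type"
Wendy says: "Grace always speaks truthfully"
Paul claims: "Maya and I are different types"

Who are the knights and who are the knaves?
Maya is a knave.
Grace is a knight.
Wendy is a knight.
Paul is a knight.

Verification:
- Maya (knave) says "Paul always lies" - this is FALSE (a lie) because Paul is a knight.
- Grace (knight) says "Wendy and I are the same type" - this is TRUE because Grace is a knight and Wendy is a knight.
- Wendy (knight) says "Grace always speaks truthfully" - this is TRUE because Grace is a knight.
- Paul (knight) says "Maya and I are different types" - this is TRUE because Paul is a knight and Maya is a knave.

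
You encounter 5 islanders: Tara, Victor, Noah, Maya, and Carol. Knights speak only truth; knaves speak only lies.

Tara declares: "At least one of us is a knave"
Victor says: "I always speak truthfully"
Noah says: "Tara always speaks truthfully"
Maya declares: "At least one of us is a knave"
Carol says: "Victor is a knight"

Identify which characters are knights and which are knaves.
Tara is a knight.
Victor is a knave.
Noah is a knight.
Maya is a knight.
Carol is a knave.

Verification:
- Tara (knight) says "At least one of us is a knave" - this is TRUE because Victor and Carol are knaves.
- Victor (knave) says "I always speak truthfully" - this is FALSE (a lie) because Victor is a knave.
- Noah (knight) says "Tara always speaks truthfully" - this is TRUE because Tara is a knight.
- Maya (knight) says "At least one of us is a knave" - this is TRUE because Victor and Carol are knaves.
- Carol (knave) says "Victor is a knight" - this is FALSE (a lie) because Victor is a knave.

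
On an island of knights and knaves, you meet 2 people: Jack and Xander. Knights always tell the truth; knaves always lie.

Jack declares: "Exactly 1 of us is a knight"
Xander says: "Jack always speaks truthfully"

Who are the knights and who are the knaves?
Jack is a knave.
Xander is a knave.

Verification:
- Jack (knave) says "Exactly 1 of us is a knight" - this is FALSE (a lie) because there are 0 knights.
- Xander (knave) says "Jack always speaks truthfully" - this is FALSE (a lie) because Jack is a knave.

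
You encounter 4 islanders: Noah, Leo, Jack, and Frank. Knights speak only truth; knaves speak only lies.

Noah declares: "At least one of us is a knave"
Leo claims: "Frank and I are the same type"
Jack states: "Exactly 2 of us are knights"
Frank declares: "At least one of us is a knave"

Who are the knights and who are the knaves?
Noah is a knight.
Leo is a knight.
Jack is a knave.
Frank is a knight.

Verification:
- Noah (knight) says "At least one of us is a knave" - this is TRUE because Jack is a knave.
- Leo (knight) says "Frank and I are the same type" - this is TRUE because Leo is a knight and Frank is a knight.
- Jack (knave) says "Exactly 2 of us are knights" - this is FALSE (a lie) because there are 3 knights.
- Frank (knight) says "At least one of us is a knave" - this is TRUE because Jack is a knave.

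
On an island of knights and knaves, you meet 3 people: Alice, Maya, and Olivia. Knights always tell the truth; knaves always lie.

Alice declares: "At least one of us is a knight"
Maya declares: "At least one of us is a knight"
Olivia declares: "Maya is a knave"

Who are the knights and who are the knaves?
Alice is a knight.
Maya is a knight.
Olivia is a knave.

Verification:
- Alice (knight) says "At least one of us is a knight" - this is TRUE because Alice and Maya are knights.
- Maya (knight) says "At least one of us is a knight" - this is TRUE because Alice and Maya are knights.
- Olivia (knave) says "Maya is a knave" - this is FALSE (a lie) because Maya is a knight.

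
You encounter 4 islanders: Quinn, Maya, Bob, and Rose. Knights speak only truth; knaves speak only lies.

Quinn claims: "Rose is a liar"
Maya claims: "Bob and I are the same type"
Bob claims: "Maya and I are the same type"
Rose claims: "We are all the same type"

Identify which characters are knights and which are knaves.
Quinn is a knight.
Maya is a knight.
Bob is a knight.
Rose is a knave.

Verification:
- Quinn (knight) says "Rose is a liar" - this is TRUE because Rose is a knave.
- Maya (knight) says "Bob and I are the same type" - this is TRUE because Maya is a knight and Bob is a knight.
- Bob (knight) says "Maya and I are the same type" - this is TRUE because Bob is a knight and Maya is a knight.
- Rose (knave) says "We are all the same type" - this is FALSE (a lie) because Quinn, Maya, and Bob are knights and Rose is a knave.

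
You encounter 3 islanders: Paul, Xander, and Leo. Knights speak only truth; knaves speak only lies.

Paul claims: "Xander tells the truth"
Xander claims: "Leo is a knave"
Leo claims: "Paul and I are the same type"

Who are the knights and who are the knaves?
Paul is a knight.
Xander is a knight.
Leo is a knave.

Verification:
- Paul (knight) says "Xander tells the truth" - this is TRUE because Xander is a knight.
- Xander (knight) says "Leo is a knave" - this is TRUE because Leo is a knave.
- Leo (knave) says "Paul and I are the same type" - this is FALSE (a lie) because Leo is a knave and Paul is a knight.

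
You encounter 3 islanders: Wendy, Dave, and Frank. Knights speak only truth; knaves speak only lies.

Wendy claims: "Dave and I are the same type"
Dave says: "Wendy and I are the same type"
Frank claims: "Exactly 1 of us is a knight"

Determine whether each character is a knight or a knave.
Wendy is a knight.
Dave is a knight.
Frank is a knave.

Verification:
- Wendy (knight) says "Dave and I are the same type" - this is TRUE because Wendy is a knight and Dave is a knight.
- Dave (knight) says "Wendy and I are the same type" - this is TRUE because Dave is a knight and Wendy is a knight.
- Frank (knave) says "Exactly 1 of us is a knight" - this is FALSE (a lie) because there are 2 knights.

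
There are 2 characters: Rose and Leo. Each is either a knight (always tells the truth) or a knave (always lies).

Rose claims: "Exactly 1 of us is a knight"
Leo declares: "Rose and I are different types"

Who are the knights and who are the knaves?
Rose is a knave.
Leo is a knave.

Verification:
- Rose (knave) says "Exactly 1 of us is a knight" - this is FALSE (a lie) because there are 0 knights.
- Leo (knave) says "Rose and I are different types" - this is FALSE (a lie) because Leo is a knave and Rose is a knave.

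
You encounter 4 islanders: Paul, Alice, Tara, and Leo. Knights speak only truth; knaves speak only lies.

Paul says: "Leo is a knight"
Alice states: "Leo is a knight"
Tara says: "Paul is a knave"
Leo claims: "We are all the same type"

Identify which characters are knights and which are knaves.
Paul is a knave.
Alice is a knave.
Tara is a knight.
Leo is a knave.

Verification:
- Paul (knave) says "Leo is a knight" - this is FALSE (a lie) because Leo is a knave.
- Alice (knave) says "Leo is a knight" - this is FALSE (a lie) because Leo is a knave.
- Tara (knight) says "Paul is a knave" - this is TRUE because Paul is a knave.
- Leo (knave) says "We are all the same type" - this is FALSE (a lie) because Tara is a knight and Paul, Alice, and Leo are knaves.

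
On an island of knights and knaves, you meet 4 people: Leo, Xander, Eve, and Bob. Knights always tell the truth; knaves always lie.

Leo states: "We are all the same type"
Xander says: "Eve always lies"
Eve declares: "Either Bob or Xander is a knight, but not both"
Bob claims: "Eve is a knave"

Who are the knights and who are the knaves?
Leo is a knave.
Xander is a knight.
Eve is a knave.
Bob is a knight.

Verification:
- Leo (knave) says "We are all the same type" - this is FALSE (a lie) because Xander and Bob are knights and Leo and Eve are knaves.
- Xander (knight) says "Eve always lies" - this is TRUE because Eve is a knave.
- Eve (knave) says "Either Bob or Xander is a knight, but not both" - this is FALSE (a lie) because Bob is a knight and Xander is a knight.
- Bob (knight) says "Eve is a knave" - this is TRUE because Eve is a knave.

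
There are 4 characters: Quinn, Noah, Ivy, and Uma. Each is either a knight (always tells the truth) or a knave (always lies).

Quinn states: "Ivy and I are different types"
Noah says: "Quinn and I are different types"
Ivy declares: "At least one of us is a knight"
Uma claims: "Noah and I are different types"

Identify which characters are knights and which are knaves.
Quinn is a knave.
Noah is a knave.
Ivy is a knave.
Uma is a knave.

Verification:
- Quinn (knave) says "Ivy and I are different types" - this is FALSE (a lie) because Quinn is a knave and Ivy is a knave.
- Noah (knave) says "Quinn and I are different types" - this is FALSE (a lie) because Noah is a knave and Quinn is a knave.
- Ivy (knave) says "At least one of us is a knight" - this is FALSE (a lie) because no one is a knight.
- Uma (knave) says "Noah and I are different types" - this is FALSE (a lie) because Uma is a knave and Noah is a knave.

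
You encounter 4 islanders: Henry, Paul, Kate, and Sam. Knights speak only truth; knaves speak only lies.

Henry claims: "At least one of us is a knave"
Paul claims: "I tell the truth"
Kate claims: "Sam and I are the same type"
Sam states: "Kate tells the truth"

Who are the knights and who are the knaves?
Henry is a knight.
Paul is a knave.
Kate is a knight.
Sam is a knight.

Verification:
- Henry (knight) says "At least one of us is a knave" - this is TRUE because Paul is a knave.
- Paul (knave) says "I tell the truth" - this is FALSE (a lie) because Paul is a knave.
- Kate (knight) says "Sam and I are the same type" - this is TRUE because Kate is a knight and Sam is a knight.
- Sam (knight) says "Kate tells the truth" - this is TRUE because Kate is a knight.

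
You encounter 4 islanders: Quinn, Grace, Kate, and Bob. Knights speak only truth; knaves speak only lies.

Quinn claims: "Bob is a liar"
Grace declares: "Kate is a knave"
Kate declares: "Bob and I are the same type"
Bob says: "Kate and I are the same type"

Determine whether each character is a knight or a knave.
Quinn is a knave.
Grace is a knave.
Kate is a knight.
Bob is a knight.

Verification:
- Quinn (knave) says "Bob is a liar" - this is FALSE (a lie) because Bob is a knight.
- Grace (knave) says "Kate is a knave" - this is FALSE (a lie) because Kate is a knight.
- Kate (knight) says "Bob and I are the same type" - this is TRUE because Kate is a knight and Bob is a knight.
- Bob (knight) says "Kate and I are the same type" - this is TRUE because Bob is a knight and Kate is a knight.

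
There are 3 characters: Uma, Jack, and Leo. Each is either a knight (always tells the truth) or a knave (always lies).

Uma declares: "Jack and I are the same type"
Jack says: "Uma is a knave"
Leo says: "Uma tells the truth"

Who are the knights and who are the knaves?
Uma is a knave.
Jack is a knight.
Leo is a knave.

Verification:
- Uma (knave) says "Jack and I are the same type" - this is FALSE (a lie) because Uma is a knave and Jack is a knight.
- Jack (knight) says "Uma is a knave" - this is TRUE because Uma is a knave.
- Leo (knave) says "Uma tells the truth" - this is FALSE (a lie) because Uma is a knave.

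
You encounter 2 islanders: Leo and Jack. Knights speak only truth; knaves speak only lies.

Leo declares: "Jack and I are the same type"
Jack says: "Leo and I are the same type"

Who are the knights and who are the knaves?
Leo is a knight.
Jack is a knight.

Verification:
- Leo (knight) says "Jack and I are the same type" - this is TRUE because Leo is a knight and Jack is a knight.
- Jack (knight) says "Leo and I are the same type" - this is TRUE because Jack is a knight and Leo is a knight.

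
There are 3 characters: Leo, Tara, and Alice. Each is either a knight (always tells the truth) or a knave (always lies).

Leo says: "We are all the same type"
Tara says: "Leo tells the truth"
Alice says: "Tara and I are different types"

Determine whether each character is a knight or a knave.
Leo is a knave.
Tara is a knave.
Alice is a knight.

Verification:
- Leo (knave) says "We are all the same type" - this is FALSE (a lie) because Alice is a knight and Leo and Tara are knaves.
- Tara (knave) says "Leo tells the truth" - this is FALSE (a lie) because Leo is a knave.
- Alice (knight) says "Tara and I are different types" - this is TRUE because Alice is a knight and Tara is a knave.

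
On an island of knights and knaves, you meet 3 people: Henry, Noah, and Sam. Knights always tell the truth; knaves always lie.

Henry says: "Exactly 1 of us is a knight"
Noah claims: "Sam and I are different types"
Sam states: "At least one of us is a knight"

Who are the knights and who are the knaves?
Henry is a knave.
Noah is a knave.
Sam is a knave.

Verification:
- Henry (knave) says "Exactly 1 of us is a knight" - this is FALSE (a lie) because there are 0 knights.
- Noah (knave) says "Sam and I are different types" - this is FALSE (a lie) because Noah is a knave and Sam is a knave.
- Sam (knave) says "At least one of us is a knight" - this is FALSE (a lie) because no one is a knight.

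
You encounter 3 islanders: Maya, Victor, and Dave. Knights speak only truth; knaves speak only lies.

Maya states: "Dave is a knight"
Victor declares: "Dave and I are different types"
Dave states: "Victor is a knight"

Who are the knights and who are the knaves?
Maya is a knave.
Victor is a knave.
Dave is a knave.

Verification:
- Maya (knave) says "Dave is a knight" - this is FALSE (a lie) because Dave is a knave.
- Victor (knave) says "Dave and I are different types" - this is FALSE (a lie) because Victor is a knave and Dave is a knave.
- Dave (knave) says "Victor is a knight" - this is FALSE (a lie) because Victor is a knave.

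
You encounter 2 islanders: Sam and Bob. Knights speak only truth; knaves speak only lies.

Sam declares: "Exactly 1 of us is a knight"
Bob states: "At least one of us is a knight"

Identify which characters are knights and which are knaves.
Sam is a knave.
Bob is a knave.

Verification:
- Sam (knave) says "Exactly 1 of us is a knight" - this is FALSE (a lie) because there are 0 knights.
- Bob (knave) says "At least one of us is a knight" - this is FALSE (a lie) because no one is a knight.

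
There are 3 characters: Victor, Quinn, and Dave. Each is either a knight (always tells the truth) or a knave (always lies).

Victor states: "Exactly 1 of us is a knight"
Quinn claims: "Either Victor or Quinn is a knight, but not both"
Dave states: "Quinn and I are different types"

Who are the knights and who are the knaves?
Victor is a knave.
Quinn is a knave.
Dave is a knave.

Verification:
- Victor (knave) says "Exactly 1 of us is a knight" - this is FALSE (a lie) because there are 0 knights.
- Quinn (knave) says "Either Victor or Quinn is a knight, but not both" - this is FALSE (a lie) because Victor is a knave and Quinn is a knave.
- Dave (knave) says "Quinn and I are different types" - this is FALSE (a lie) because Dave is a knave and Quinn is a knave.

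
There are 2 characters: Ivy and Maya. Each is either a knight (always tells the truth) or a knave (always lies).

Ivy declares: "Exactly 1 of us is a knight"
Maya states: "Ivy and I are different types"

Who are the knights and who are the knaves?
Ivy is a knave.
Maya is a knave.

Verification:
- Ivy (knave) says "Exactly 1 of us is a knight" - this is FALSE (a lie) because there are 0 knights.
- Maya (knave) says "Ivy and I are different types" - this is FALSE (a lie) because Maya is a knave and Ivy is a knave.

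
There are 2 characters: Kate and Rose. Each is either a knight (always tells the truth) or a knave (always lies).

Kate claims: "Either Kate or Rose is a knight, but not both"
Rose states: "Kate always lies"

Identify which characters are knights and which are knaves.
Kate is a knight.
Rose is a knave.

Verification:
- Kate (knight) says "Either Kate or Rose is a knight, but not both" - this is TRUE because Kate is a knight and Rose is a knave.
- Rose (knave) says "Kate always lies" - this is FALSE (a lie) because Kate is a knight.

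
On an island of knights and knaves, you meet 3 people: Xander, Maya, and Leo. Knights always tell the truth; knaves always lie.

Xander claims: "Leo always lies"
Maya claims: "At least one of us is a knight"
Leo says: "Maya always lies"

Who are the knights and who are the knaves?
Xander is a knight.
Maya is a knight.
Leo is a knave.

Verification:
- Xander (knight) says "Leo always lies" - this is TRUE because Leo is a knave.
- Maya (knight) says "At least one of us is a knight" - this is TRUE because Xander and Maya are knights.
- Leo (knave) says "Maya always lies" - this is FALSE (a lie) because Maya is a knight.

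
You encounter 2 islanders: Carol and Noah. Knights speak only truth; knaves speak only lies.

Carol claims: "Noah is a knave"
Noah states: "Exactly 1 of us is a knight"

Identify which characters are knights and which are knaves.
Carol is a knave.
Noah is a knight.

Verification:
- Carol (knave) says "Noah is a knave" - this is FALSE (a lie) because Noah is a knight.
- Noah (knight) says "Exactly 1 of us is a knight" - this is TRUE because there are 1 knights.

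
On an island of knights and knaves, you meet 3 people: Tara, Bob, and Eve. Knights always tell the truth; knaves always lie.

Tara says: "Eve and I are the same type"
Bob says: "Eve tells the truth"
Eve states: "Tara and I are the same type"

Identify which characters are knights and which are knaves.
Tara is a knight.
Bob is a knight.
Eve is a knight.

Verification:
- Tara (knight) says "Eve and I are the same type" - this is TRUE because Tara is a knight and Eve is a knight.
- Bob (knight) says "Eve tells the truth" - this is TRUE because Eve is a knight.
- Eve (knight) says "Tara and I are the same type" - this is TRUE because Eve is a knight and Tara is a knight.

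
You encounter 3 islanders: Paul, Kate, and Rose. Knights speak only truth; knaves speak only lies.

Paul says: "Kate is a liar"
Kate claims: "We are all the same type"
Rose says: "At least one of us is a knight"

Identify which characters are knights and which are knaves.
Paul is a knight.
Kate is a knave.
Rose is a knight.

Verification:
- Paul (knight) says "Kate is a liar" - this is TRUE because Kate is a knave.
- Kate (knave) says "We are all the same type" - this is FALSE (a lie) because Paul and Rose are knights and Kate is a knave.
- Rose (knight) says "At least one of us is a knight" - this is TRUE because Paul and Rose are knights.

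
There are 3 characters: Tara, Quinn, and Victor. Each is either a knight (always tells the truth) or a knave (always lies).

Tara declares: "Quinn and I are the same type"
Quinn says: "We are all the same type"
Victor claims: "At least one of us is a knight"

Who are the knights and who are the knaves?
Tara is a knight.
Quinn is a knight.
Victor is a knight.

Verification:
- Tara (knight) says "Quinn and I are the same type" - this is TRUE because Tara is a knight and Quinn is a knight.
- Quinn (knight) says "We are all the same type" - this is TRUE because Tara, Quinn, and Victor are knights.
- Victor (knight) says "At least one of us is a knight" - this is TRUE because Tara, Quinn, and Victor are knights.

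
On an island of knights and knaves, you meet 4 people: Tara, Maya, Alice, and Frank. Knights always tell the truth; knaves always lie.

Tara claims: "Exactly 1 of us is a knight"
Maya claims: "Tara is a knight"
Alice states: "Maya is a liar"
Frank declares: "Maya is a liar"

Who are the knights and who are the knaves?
Tara is a knave.
Maya is a knave.
Alice is a knight.
Frank is a knight.

Verification:
- Tara (knave) says "Exactly 1 of us is a knight" - this is FALSE (a lie) because there are 2 knights.
- Maya (knave) says "Tara is a knight" - this is FALSE (a lie) because Tara is a knave.
- Alice (knight) says "Maya is a liar" - this is TRUE because Maya is a knave.
- Frank (knight) says "Maya is a liar" - this is TRUE because Maya is a knave.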